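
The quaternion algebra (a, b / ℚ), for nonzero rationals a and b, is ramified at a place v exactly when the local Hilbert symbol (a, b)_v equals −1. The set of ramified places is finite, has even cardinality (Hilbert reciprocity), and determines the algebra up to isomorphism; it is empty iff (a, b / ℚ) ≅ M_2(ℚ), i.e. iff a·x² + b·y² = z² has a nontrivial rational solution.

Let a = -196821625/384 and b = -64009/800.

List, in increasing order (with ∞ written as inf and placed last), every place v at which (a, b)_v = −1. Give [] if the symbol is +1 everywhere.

[2, 5, 7, inf]

Mod squares: a ≡ -2310, b ≡ -2. Check v ∈ {∞, 2, 3, 5, 7, 11, 13, 23}.
v=23: a=23^0·(≡13), b=23^2·(≡15) mod 23; (13|23)=+1, (15|23)=-1; (−1)^{0·2·11}·(+1)^2·(-1)^0 = +1.
v=7: a=7^1·(≡6), b=7^0·(≡3) mod 7; (6|7)=-1, (3|7)=-1; (−1)^{1·0·3}·(-1)^0·(-1)^1 = -1.
v=3: a=3^-1·(≡1), b=3^0·(≡1) mod 3; (1|3)=+1, (1|3)=+1; (−1)^{-1·0·1}·(+1)^0·(+1)^-1 = +1.
v=13: a=13^2·(≡12), b=13^0·(≡6) mod 13; (12|13)=+1, (6|13)=-1; (−1)^{2·0·6}·(+1)^0·(-1)^2 = +1.
v=∞: -2310 < 0 and -2 < 0  ⇒  (a,b)_∞ = -1.
v=2: v_2(a)=-7, v_2(b)=-5; units ≡ 5, 7 (mod 8); ε·ε+αω+βω = 0·1+-7·0+-5·1 ≡ 1  ⇒  (a,b)_2 = -1.
v=5: a=5^3·(≡3), b=5^-2·(≡3) mod 5; (3|5)=-1, (3|5)=-1; (−1)^{3·-2·2}·(-1)^-2·(-1)^3 = -1.
v=11: a=11^3·(≡2), b=11^2·(≡4) mod 11; (2|11)=-1, (4|11)=+1; (−1)^{3·2·5}·(-1)^2·(+1)^3 = +1.
Ram(-2310, -2) = {2, 5, 7, ∞}; no ℚ_2-point on the conic.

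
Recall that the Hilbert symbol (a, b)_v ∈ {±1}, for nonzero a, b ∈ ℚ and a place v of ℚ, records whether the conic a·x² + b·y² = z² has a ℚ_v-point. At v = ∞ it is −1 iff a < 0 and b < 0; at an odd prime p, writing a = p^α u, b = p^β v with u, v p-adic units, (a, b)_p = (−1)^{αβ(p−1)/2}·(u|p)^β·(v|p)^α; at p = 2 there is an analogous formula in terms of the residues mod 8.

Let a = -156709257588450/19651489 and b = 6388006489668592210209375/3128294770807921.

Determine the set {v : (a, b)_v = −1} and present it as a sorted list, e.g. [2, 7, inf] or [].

[2, 5]

Mod squares: a ≡ -2, b ≡ 1615. Check v ∈ {∞, 2, 3, 5, 7, 11, 13, 17, 19, 29, 31, 37}.
v=2: v_2(a)=1, v_2(b)=0; units ≡ 7, 7 (mod 8); ε·ε+αω+βω = 1·1+1·0+0·0 ≡ 1  ⇒  (a,b)_2 = -1.
v=7: a=7^2·(≡5), b=7^6·(≡3) mod 7; (5|7)=-1, (3|7)=-1; (−1)^{2·6·3}·(-1)^6·(-1)^2 = +1.
v=19: a=19^2·(≡6), b=19^3·(≡11) mod 19; (6|19)=+1, (11|19)=+1; (−1)^{2·3·9}·(+1)^3·(+1)^2 = +1.
v=17: a=17^2·(≡8), b=17^3·(≡5) mod 17; (8|17)=+1, (5|17)=-1; (−1)^{2·3·8}·(+1)^3·(-1)^2 = +1.
v=3: a=3^6·(≡1), b=3^6·(≡1) mod 3; (1|3)=+1, (1|3)=+1; (−1)^{6·6·1}·(+1)^6·(+1)^6 = +1.
v=31: a=31^-2·(≡11), b=31^-4·(≡21) mod 31; (11|31)=-1, (21|31)=-1; (−1)^{-2·-4·15}·(-1)^-4·(-1)^-2 = +1.
v=∞: -2 < 0 and 1615 > 0  ⇒  (a,b)_∞ = +1.
v=29: a=29^2·(≡2), b=29^4·(≡25) mod 29; (2|29)=-1, (25|29)=+1; (−1)^{2·4·14}·(-1)^4·(+1)^2 = +1.
v=5: a=5^2·(≡3), b=5^5·(≡2) mod 5; (3|5)=-1, (2|5)=-1; (−1)^{2·5·2}·(-1)^5·(-1)^2 = -1.
v=13: a=13^-2·(≡2), b=13^-2·(≡10) mod 13; (2|13)=-1, (10|13)=+1; (−1)^{-2·-2·6}·(-1)^-2·(+1)^-2 = +1.
v=11: a=11^-2·(≡1), b=11^-4·(≡5) mod 11; (1|11)=+1, (5|11)=+1; (−1)^{-2·-4·5}·(+1)^-4·(+1)^-2 = +1.
v=37: a=37^0·(≡5), b=37^-2·(≡6) mod 37; (5|37)=-1, (6|37)=-1; (−1)^{0·-2·18}·(-1)^-2·(-1)^0 = +1.
(-2, 1615 / ℚ) ramifies at {2, 5}: a division algebra.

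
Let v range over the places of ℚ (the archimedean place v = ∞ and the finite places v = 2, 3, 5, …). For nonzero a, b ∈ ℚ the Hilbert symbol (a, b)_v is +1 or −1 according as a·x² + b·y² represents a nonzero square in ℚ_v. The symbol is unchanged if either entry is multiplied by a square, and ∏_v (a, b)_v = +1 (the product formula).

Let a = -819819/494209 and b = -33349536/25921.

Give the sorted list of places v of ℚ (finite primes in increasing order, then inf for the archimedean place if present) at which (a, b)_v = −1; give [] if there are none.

[2, 11, 29, inf]

Mod squares: a ≡ -11, b ≡ -1914. Check v ∈ {∞, 2, 3, 7, 11, 13, 19, 23, 29, 37}.
v=∞: -11 < 0 and -1914 < 0  ⇒  (a,b)_∞ = -1.
v=11: a=11^1·(≡7), b=11^3·(≡7) mod 11; (7|11)=-1, (7|11)=-1; (−1)^{1·3·5}·(-1)^3·(-1)^1 = -1.
v=19: a=19^-2·(≡12), b=19^0·(≡1) mod 19; (12|19)=-1, (1|19)=+1; (−1)^{-2·0·9}·(-1)^0·(+1)^-2 = +1.
v=13: a=13^2·(≡11), b=13^0·(≡12) mod 13; (11|13)=-1, (12|13)=+1; (−1)^{2·0·6}·(-1)^0·(+1)^2 = +1.
v=7: a=7^2·(≡3), b=7^-2·(≡1) mod 7; (3|7)=-1, (1|7)=+1; (−1)^{2·-2·3}·(-1)^-2·(+1)^2 = +1.
v=37: a=37^-2·(≡34), b=37^0·(≡25) mod 37; (34|37)=+1, (25|37)=+1; (−1)^{-2·0·18}·(+1)^0·(+1)^-2 = +1.
v=2: v_2(a)=0, v_2(b)=5; units ≡ 5, 3 (mod 8); ε·ε+αω+βω = 0·1+0·1+5·1 ≡ 1  ⇒  (a,b)_2 = -1.
v=3: a=3^2·(≡1), b=3^3·(≡1) mod 3; (1|3)=+1, (1|3)=+1; (−1)^{2·3·1}·(+1)^3·(+1)^2 = +1.
v=29: a=29^0·(≡2), b=29^1·(≡21) mod 29; (2|29)=-1, (21|29)=-1; (−1)^{0·1·14}·(-1)^1·(-1)^0 = -1.
v=23: a=23^0·(≡2), b=23^-2·(≡9) mod 23; (2|23)=+1, (9|23)=+1; (−1)^{0·-2·11}·(+1)^-2·(+1)^0 = +1.
Ram(-11, -1914) = {2, 11, 29, ∞}; no ℚ_2-point on the conic.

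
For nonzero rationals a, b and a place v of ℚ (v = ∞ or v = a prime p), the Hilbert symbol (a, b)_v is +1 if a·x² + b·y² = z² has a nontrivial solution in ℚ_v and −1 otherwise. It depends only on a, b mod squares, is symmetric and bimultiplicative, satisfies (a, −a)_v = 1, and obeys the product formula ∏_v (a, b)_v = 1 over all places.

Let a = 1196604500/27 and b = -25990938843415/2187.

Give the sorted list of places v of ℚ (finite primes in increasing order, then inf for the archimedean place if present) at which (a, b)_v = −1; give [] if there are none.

[2, 3, 5, 13]

Mod squares: a ≡ 15, b ≡ -23205. Check v ∈ {∞, 2, 3, 5, 7, 13, 17}.
v=17: a=17^2·(≡15), b=17^1·(≡11) mod 17; (15|17)=+1, (11|17)=-1; (−1)^{2·1·8}·(+1)^1·(-1)^2 = +1.
v=3: a=3^-3·(≡2), b=3^-7·(≡2) mod 3; (2|3)=-1, (2|3)=-1; (−1)^{-3·-7·1}·(-1)^-7·(-1)^-3 = -1.
v=13: a=13^2·(≡11), b=13^5·(≡12) mod 13; (11|13)=-1, (12|13)=+1; (−1)^{2·5·6}·(-1)^5·(+1)^2 = -1.
v=7: a=7^2·(≡1), b=7^7·(≡5) mod 7; (1|7)=+1, (5|7)=-1; (−1)^{2·7·3}·(+1)^7·(-1)^2 = +1.
v=2: v_2(a)=2, v_2(b)=0; units ≡ 7, 3 (mod 8); ε·ε+αω+βω = 1·1+2·1+0·0 ≡ 1  ⇒  (a,b)_2 = -1.
v=5: a=5^3·(≡3), b=5^1·(≡1) mod 5; (3|5)=-1, (1|5)=+1; (−1)^{3·1·2}·(-1)^1·(+1)^3 = -1.
v=∞: 15 > 0 and -23205 < 0  ⇒  (a,b)_∞ = +1.
Ram(15, -23205) = {2, 3, 5, 13}; no ℚ_2-point on the conic.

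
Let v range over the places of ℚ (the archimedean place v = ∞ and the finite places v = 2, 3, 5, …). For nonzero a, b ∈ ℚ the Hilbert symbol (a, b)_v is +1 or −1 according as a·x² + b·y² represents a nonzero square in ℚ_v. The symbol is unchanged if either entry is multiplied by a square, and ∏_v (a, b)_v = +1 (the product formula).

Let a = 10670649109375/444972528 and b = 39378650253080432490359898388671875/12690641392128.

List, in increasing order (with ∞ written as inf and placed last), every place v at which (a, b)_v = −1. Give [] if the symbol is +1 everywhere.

[13, 41]

Mod squares: a ≡ 134849, b ≡ 47900710. Check v ∈ {∞, 2, 3, 5, 7, 11, 13, 17, 19, 23, 37, 41, 43}.
v=5: a=5^6·(≡1), b=5^11·(≡3) mod 5; (1|5)=+1, (3|5)=-1; (−1)^{6·11·2}·(+1)^11·(-1)^6 = +1.
v=41: a=41^1·(≡9), b=41^3·(≡19) mod 41; (9|41)=+1, (19|41)=-1; (−1)^{1·3·20}·(+1)^3·(-1)^1 = -1.
v=19: a=19^0·(≡1), b=19^3·(≡18) mod 19; (1|19)=+1, (18|19)=-1; (−1)^{0·3·9}·(+1)^3·(-1)^0 = +1.
v=13: a=13^-1·(≡3), b=13^1·(≡8) mod 13; (3|13)=+1, (8|13)=-1; (−1)^{-1·1·6}·(+1)^1·(-1)^-1 = -1.
v=17: a=17^0·(≡5), b=17^-2·(≡11) mod 17; (5|17)=-1, (11|17)=-1; (−1)^{0·-2·8}·(-1)^-2·(-1)^0 = +1.
v=2: v_2(a)=-4, v_2(b)=-9; units ≡ 1, 3 (mod 8); ε·ε+αω+βω = 0·1+-4·1+-9·0 ≡ 0  ⇒  (a,b)_2 = +1.
v=7: a=7^-4·(≡1), b=7^-6·(≡2) mod 7; (1|7)=+1, (2|7)=+1; (−1)^{-4·-6·3}·(+1)^-6·(+1)^-4 = +1.
v=23: a=23^3·(≡14), b=23^6·(≡8) mod 23; (14|23)=-1, (8|23)=+1; (−1)^{3·6·11}·(-1)^6·(+1)^3 = +1.
v=37: a=37^2·(≡9), b=37^4·(≡17) mod 37; (9|37)=+1, (17|37)=-1; (−1)^{2·4·18}·(+1)^4·(-1)^2 = +1.
v=11: a=11^-1·(≡9), b=11^1·(≡6) mod 11; (9|11)=+1, (6|11)=-1; (−1)^{-1·1·5}·(+1)^1·(-1)^-1 = +1.
v=43: a=43^0·(≡11), b=43^1·(≡3) mod 43; (11|43)=+1, (3|43)=-1; (−1)^{0·1·21}·(+1)^1·(-1)^0 = +1.
v=∞: 134849 > 0 and 47900710 > 0  ⇒  (a,b)_∞ = +1.
v=3: a=3^-4·(≡2), b=3^-6·(≡1) mod 3; (2|3)=-1, (1|3)=+1; (−1)^{-4·-6·1}·(-1)^-6·(+1)^-4 = +1.
Ram(134849, 47900710) = {13, 41}; no ℚ_13-point on the conic.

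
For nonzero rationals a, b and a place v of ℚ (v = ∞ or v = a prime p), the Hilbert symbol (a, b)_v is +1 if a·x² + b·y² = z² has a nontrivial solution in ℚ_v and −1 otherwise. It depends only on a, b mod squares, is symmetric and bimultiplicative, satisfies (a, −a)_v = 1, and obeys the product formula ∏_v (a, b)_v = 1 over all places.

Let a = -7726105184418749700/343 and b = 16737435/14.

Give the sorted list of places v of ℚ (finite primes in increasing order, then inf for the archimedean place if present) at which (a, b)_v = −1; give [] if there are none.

Mod squares: a ≡ -231, b ≡ 10010. Check v ∈ {∞, 2, 3, 5, 7, 11, 13, 17, 53}.
v=11: a=11^1·(≡4), b=11^1·(≡7) mod 11; (4|11)=+1, (7|11)=-1; (−1)^{1·1·5}·(+1)^1·(-1)^1 = +1.
v=3: a=3^11·(≡1), b=3^4·(≡2) mod 3; (1|3)=+1, (2|3)=-1; (−1)^{11·4·1}·(+1)^4·(-1)^11 = -1.
v=53: a=53^2·(≡20), b=53^0·(≡29) mod 53; (20|53)=-1, (29|53)=+1; (−1)^{2·0·26}·(-1)^0·(+1)^2 = +1.
v=7: a=7^-3·(≡2), b=7^-1·(≡4) mod 7; (2|7)=+1, (4|7)=+1; (−1)^{-3·-1·3}·(+1)^-1·(+1)^-3 = -1.
v=5: a=5^2·(≡4), b=5^1·(≡3) mod 5; (4|5)=+1, (3|5)=-1; (−1)^{2·1·2}·(+1)^1·(-1)^2 = +1.
v=2: v_2(a)=2, v_2(b)=-1; units ≡ 1, 5 (mod 8); ε·ε+αω+βω = 0·0+2·1+-1·0 ≡ 0  ⇒  (a,b)_2 = +1.
v=13: a=13^2·(≡3), b=13^1·(≡1) mod 13; (3|13)=+1, (1|13)=+1; (−1)^{2·1·6}·(+1)^1·(+1)^2 = +1.
v=17: a=17^4·(≡10), b=17^2·(≡7) mod 17; (10|17)=-1, (7|17)=-1; (−1)^{4·2·8}·(-1)^2·(-1)^4 = +1.
v=∞: -231 < 0 and 10010 > 0  ⇒  (a,b)_∞ = +1.
|Ram(-231, 10010)| = 2, even; anisotropic at {3, 7}.

[3, 7]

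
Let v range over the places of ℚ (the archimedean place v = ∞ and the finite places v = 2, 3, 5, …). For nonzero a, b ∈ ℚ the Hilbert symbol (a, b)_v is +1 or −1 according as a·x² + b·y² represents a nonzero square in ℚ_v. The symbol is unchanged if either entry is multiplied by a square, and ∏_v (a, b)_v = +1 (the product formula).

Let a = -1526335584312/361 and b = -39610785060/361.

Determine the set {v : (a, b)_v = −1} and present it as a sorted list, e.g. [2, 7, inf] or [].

[3, 5, 7, inf]

Mod squares: a ≡ -37758, b ≡ -31465. Check v ∈ {∞, 2, 3, 5, 7, 11, 17, 19, 29, 31}.
v=29: a=29^1·(≡18), b=29^1·(≡10) mod 29; (18|29)=-1, (10|29)=-1; (−1)^{1·1·14}·(-1)^1·(-1)^1 = +1.
v=2: v_2(a)=3, v_2(b)=2; units ≡ 1, 7 (mod 8); ε·ε+αω+βω = 0·1+3·0+2·0 ≡ 0  ⇒  (a,b)_2 = +1.
v=19: a=19^-2·(≡2), b=19^-2·(≡18) mod 19; (2|19)=-1, (18|19)=-1; (−1)^{-2·-2·9}·(-1)^-2·(-1)^-2 = +1.
v=5: a=5^0·(≡3), b=5^1·(≡3) mod 5; (3|5)=-1, (3|5)=-1; (−1)^{0·1·2}·(-1)^1·(-1)^0 = -1.
v=∞: -37758 < 0 and -31465 < 0  ⇒  (a,b)_∞ = -1.
v=17: a=17^4·(≡15), b=17^2·(≡2) mod 17; (15|17)=+1, (2|17)=+1; (−1)^{4·2·8}·(+1)^2·(+1)^4 = +1.
v=7: a=7^1·(≡3), b=7^1·(≡6) mod 7; (3|7)=-1, (6|7)=-1; (−1)^{1·1·3}·(-1)^1·(-1)^1 = -1.
v=3: a=3^1·(≡2), b=3^2·(≡2) mod 3; (2|3)=-1, (2|3)=-1; (−1)^{1·2·1}·(-1)^2·(-1)^1 = -1.
v=11: a=11^2·(≡9), b=11^2·(≡6) mod 11; (9|11)=+1, (6|11)=-1; (−1)^{2·2·5}·(+1)^2·(-1)^2 = +1.
v=31: a=31^1·(≡13), b=31^1·(≡2) mod 31; (13|31)=-1, (2|31)=+1; (−1)^{1·1·15}·(-1)^1·(+1)^1 = +1.
|Ram(-37758, -31465)| = 4, even; anisotropic at {3, 5, 7, ∞}.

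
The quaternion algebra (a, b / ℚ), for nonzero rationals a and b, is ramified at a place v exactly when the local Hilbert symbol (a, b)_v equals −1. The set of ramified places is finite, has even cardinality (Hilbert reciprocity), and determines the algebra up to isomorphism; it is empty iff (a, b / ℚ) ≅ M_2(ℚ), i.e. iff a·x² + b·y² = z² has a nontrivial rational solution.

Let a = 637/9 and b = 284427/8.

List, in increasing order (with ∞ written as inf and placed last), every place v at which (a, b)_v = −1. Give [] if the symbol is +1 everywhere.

[2, 11]

Mod squares: a ≡ 13, b ≡ 374. Check v ∈ {∞, 2, 3, 7, 11, 13, 17}.
v=11: a=11^0·(≡6), b=11^1·(≡5) mod 11; (6|11)=-1, (5|11)=+1; (−1)^{0·1·5}·(-1)^1·(+1)^0 = -1.
v=3: a=3^-2·(≡1), b=3^2·(≡2) mod 3; (1|3)=+1, (2|3)=-1; (−1)^{-2·2·1}·(+1)^2·(-1)^-2 = +1.
v=2: v_2(a)=0, v_2(b)=-3; units ≡ 5, 3 (mod 8); ε·ε+αω+βω = 0·1+0·1+-3·1 ≡ 1  ⇒  (a,b)_2 = -1.
v=13: a=13^1·(≡4), b=13^2·(≡4) mod 13; (4|13)=+1, (4|13)=+1; (−1)^{1·2·6}·(+1)^2·(+1)^1 = +1.
v=17: a=17^0·(≡16), b=17^1·(≡11) mod 17; (16|17)=+1, (11|17)=-1; (−1)^{0·1·8}·(+1)^1·(-1)^0 = +1.
v=7: a=7^2·(≡3), b=7^0·(≡3) mod 7; (3|7)=-1, (3|7)=-1; (−1)^{2·0·3}·(-1)^0·(-1)^2 = +1.
v=∞: 13 > 0 and 374 > 0  ⇒  (a,b)_∞ = +1.
(13, 374 / ℚ) ramifies at {2, 11}: a division algebra.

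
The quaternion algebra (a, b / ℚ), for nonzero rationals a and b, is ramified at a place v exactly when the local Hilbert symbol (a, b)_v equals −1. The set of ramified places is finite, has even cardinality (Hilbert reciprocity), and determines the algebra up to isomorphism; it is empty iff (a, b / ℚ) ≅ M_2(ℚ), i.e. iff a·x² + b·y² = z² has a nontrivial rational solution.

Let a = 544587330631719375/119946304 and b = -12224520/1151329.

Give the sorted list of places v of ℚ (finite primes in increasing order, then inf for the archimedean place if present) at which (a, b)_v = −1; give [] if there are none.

Mod squares: a ≡ 2431, b ≡ -770. Check v ∈ {∞, 2, 3, 5, 7, 11, 13, 17, 29, 37, 43}.
v=37: a=37^-4·(≡7), b=37^-2·(≡9) mod 37; (7|37)=+1, (9|37)=+1; (−1)^{-4·-2·18}·(+1)^-2·(+1)^-4 = +1.
v=17: a=17^3·(≡12), b=17^0·(≡11) mod 17; (12|17)=-1, (11|17)=-1; (−1)^{3·0·8}·(-1)^0·(-1)^3 = -1.
v=∞: 2431 > 0 and -770 < 0  ⇒  (a,b)_∞ = +1.
v=3: a=3^4·(≡1), b=3^4·(≡1) mod 3; (1|3)=+1, (1|3)=+1; (−1)^{4·4·1}·(+1)^4·(+1)^4 = +1.
v=29: a=29^0·(≡4), b=29^-2·(≡4) mod 29; (4|29)=+1, (4|29)=+1; (−1)^{0·-2·14}·(+1)^-2·(+1)^0 = +1.
v=13: a=13^3·(≡5), b=13^0·(≡3) mod 13; (5|13)=-1, (3|13)=+1; (−1)^{3·0·6}·(-1)^0·(+1)^3 = +1.
v=11: a=11^1·(≡3), b=11^1·(≡7) mod 11; (3|11)=+1, (7|11)=-1; (−1)^{1·1·5}·(+1)^1·(-1)^1 = +1.
v=43: a=43^2·(≡36), b=43^0·(≡9) mod 43; (36|43)=+1, (9|43)=+1; (−1)^{2·0·21}·(+1)^0·(+1)^2 = +1.
v=2: v_2(a)=-6, v_2(b)=3; units ≡ 7, 7 (mod 8); ε·ε+αω+βω = 1·1+-6·0+3·0 ≡ 1  ⇒  (a,b)_2 = -1.
v=7: a=7^2·(≡2), b=7^3·(≡1) mod 7; (2|7)=+1, (1|7)=+1; (−1)^{2·3·3}·(+1)^3·(+1)^2 = +1.
v=5: a=5^4·(≡4), b=5^1·(≡4) mod 5; (4|5)=+1, (4|5)=+1; (−1)^{4·1·2}·(+1)^1·(+1)^4 = +1.
|Ram(2431, -770)| = 2, even; anisotropic at {2, 17}.

[2, 17]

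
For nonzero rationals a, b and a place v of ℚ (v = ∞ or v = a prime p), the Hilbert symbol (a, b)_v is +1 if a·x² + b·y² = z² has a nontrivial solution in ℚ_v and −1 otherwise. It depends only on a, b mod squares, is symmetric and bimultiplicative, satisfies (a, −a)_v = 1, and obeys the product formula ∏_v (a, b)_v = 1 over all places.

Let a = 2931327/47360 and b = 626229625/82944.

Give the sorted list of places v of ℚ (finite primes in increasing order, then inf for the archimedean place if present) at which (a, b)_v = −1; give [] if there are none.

[5, 7]

Mod squares: a ≡ 4255, b ≡ 29785. Check v ∈ {∞, 2, 3, 5, 7, 17, 23, 29, 37}.
v=7: a=7^2·(≡3), b=7^1·(≡3) mod 7; (3|7)=-1, (3|7)=-1; (−1)^{2·1·3}·(-1)^1·(-1)^2 = -1.
v=∞: 4255 > 0 and 29785 > 0  ⇒  (a,b)_∞ = +1.
v=3: a=3^2·(≡1), b=3^-4·(≡1) mod 3; (1|3)=+1, (1|3)=+1; (−1)^{2·-4·1}·(+1)^-4·(+1)^2 = +1.
v=17: a=17^2·(≡3), b=17^0·(≡13) mod 17; (3|17)=-1, (13|17)=+1; (−1)^{2·0·8}·(-1)^0·(+1)^2 = +1.
v=23: a=23^1·(≡2), b=23^1·(≡15) mod 23; (2|23)=+1, (15|23)=-1; (−1)^{1·1·11}·(+1)^1·(-1)^1 = +1.
v=29: a=29^0·(≡12), b=29^2·(≡27) mod 29; (12|29)=-1, (27|29)=-1; (−1)^{0·2·14}·(-1)^2·(-1)^0 = +1.
v=2: v_2(a)=-8, v_2(b)=-10; units ≡ 7, 1 (mod 8); ε·ε+αω+βω = 1·0+-8·0+-10·0 ≡ 0  ⇒  (a,b)_2 = +1.
v=5: a=5^-1·(≡1), b=5^3·(≡3) mod 5; (1|5)=+1, (3|5)=-1; (−1)^{-1·3·2}·(+1)^3·(-1)^-1 = -1.
v=37: a=37^-1·(≡27), b=37^1·(≡34) mod 37; (27|37)=+1, (34|37)=+1; (−1)^{-1·1·18}·(+1)^1·(+1)^-1 = +1.
Ram(4255, 29785) = {5, 7}; no ℚ_5-point on the conic.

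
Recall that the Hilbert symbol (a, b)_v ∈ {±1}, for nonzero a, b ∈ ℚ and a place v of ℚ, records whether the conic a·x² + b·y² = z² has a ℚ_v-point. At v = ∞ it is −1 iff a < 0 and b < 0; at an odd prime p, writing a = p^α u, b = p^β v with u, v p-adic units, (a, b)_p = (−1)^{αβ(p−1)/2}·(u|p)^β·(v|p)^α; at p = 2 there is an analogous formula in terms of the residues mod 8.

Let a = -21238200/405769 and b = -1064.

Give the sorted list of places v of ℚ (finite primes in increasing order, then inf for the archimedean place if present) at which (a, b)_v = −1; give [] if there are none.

[2, 7, 23, inf]

(a, b) ≡ (-2622, -266) mod (ℚ^×)²; places V = {2, 3, 5, 7, 13, 19, 23, ∞}.
(a,b)_∞: sgn(-2622)=−, sgn(-266)=−, so -1.
(a,b)_7: α=-4, u≡3; β=1, v≡2 (mod 7); (3|7)=-1, (2|7)=+1; sign (−1)^0·-1^1·+1^-4 = -1.
(a,b)_23: α=1, u≡9; β=0, v≡17 (mod 23); (9|23)=+1, (17|23)=-1; sign (−1)^0·+1^0·-1^1 = -1.
(a,b)_19: α=1, u≡13; β=1, v≡1 (mod 19); (13|19)=-1, (1|19)=+1; sign (−1)^1·-1^1·+1^1 = +1.
(a,b)_3: α=5, u≡2; β=0, v≡1 (mod 3); (2|3)=-1, (1|3)=+1; sign (−1)^0·-1^0·+1^5 = +1.
(a,b)_5: α=2, u≡3; β=0, v≡1 (mod 5); (3|5)=-1, (1|5)=+1; sign (−1)^0·-1^0·+1^2 = +1.
(a,b)_13: α=-2, u≡12; β=0, v≡2 (mod 13); (12|13)=+1, (2|13)=-1; sign (−1)^0·+1^0·-1^-2 = +1.
(a,b)_2: α=3, β=3; u≡1, v≡3 (mod 8); ε(u)ε(v)=0·1, αω(v)=3·1, βω(u)=3·0; sum ≡ 1  ⇒  -1.
Ram(-2622, -266) = {2, 7, 23, ∞}; no ℚ_2-point on the conic.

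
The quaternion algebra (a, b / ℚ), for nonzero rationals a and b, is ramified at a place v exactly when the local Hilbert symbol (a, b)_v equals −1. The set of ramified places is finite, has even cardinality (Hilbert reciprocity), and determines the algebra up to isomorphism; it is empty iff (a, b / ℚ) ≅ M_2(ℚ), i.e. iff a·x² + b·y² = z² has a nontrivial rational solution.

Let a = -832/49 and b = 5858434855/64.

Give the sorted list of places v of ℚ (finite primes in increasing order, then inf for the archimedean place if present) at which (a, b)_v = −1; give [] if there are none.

(a, b) ≡ (-13, 707455) mod (ℚ^×)²; places V = {2, 5, 7, 13, 17, 29, 41, ∞}.
(a,b)_17: α=0, u≡8; β=1, v≡9 (mod 17); (8|17)=+1, (9|17)=+1; sign (−1)^0·+1^1·+1^0 = +1.
(a,b)_7: α=-2, u≡1; β=3, v≡6 (mod 7); (1|7)=+1, (6|7)=-1; sign (−1)^0·+1^3·-1^-2 = +1.
(a,b)_∞: sgn(-13)=−, sgn(707455)=+, so +1.
(a,b)_29: α=0, u≡28; β=1, v≡16 (mod 29); (28|29)=+1, (16|29)=+1; sign (−1)^0·+1^1·+1^0 = +1.
(a,b)_41: α=0, u≡19; β=1, v≡27 (mod 41); (19|41)=-1, (27|41)=-1; sign (−1)^0·-1^1·-1^0 = -1.
(a,b)_5: α=0, u≡2; β=1, v≡4 (mod 5); (2|5)=-1, (4|5)=+1; sign (−1)^0·-1^1·+1^0 = -1.
(a,b)_13: α=1, u≡4; β=2, v≡11 (mod 13); (4|13)=+1, (11|13)=-1; sign (−1)^0·+1^2·-1^1 = -1.
(a,b)_2: α=6, β=-6; u≡3, v≡7 (mod 8); ε(u)ε(v)=1·1, αω(v)=6·0, βω(u)=-6·1; sum ≡ 1  ⇒  -1.
|Ram(-13, 707455)| = 4, even; anisotropic at {2, 5, 13, 41}.

[2, 5, 13, 41]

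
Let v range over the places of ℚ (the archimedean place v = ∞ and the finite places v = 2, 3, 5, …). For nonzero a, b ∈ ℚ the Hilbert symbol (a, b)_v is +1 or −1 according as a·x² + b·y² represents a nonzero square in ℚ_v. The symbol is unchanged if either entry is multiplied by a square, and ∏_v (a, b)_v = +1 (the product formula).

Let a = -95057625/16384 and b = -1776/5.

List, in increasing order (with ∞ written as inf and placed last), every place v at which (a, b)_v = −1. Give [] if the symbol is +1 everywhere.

[17, 31, 37, inf]

(a, b) ≡ (-3802305, -555) mod (ℚ^×)²; places V = {2, 3, 5, 13, 17, 31, 37, ∞}.
(a,b)_37: α=1, u≡36; β=1, v≡20 (mod 37); (36|37)=+1, (20|37)=-1; sign (−1)^0·+1^1·-1^1 = -1.
(a,b)_3: α=1, u≡2; β=1, v≡1 (mod 3); (2|3)=-1, (1|3)=+1; sign (−1)^1·-1^1·+1^1 = +1.
(a,b)_31: α=1, u≡11; β=0, v≡23 (mod 31); (11|31)=-1, (23|31)=-1; sign (−1)^0·-1^0·-1^1 = -1.
(a,b)_2: α=-14, β=4; u≡7, v≡5 (mod 8); ε(u)ε(v)=1·0, αω(v)=-14·1, βω(u)=4·0; sum ≡ 0  ⇒  +1.
(a,b)_17: α=1, u≡9; β=0, v≡12 (mod 17); (9|17)=+1, (12|17)=-1; sign (−1)^0·+1^0·-1^1 = -1.
(a,b)_13: α=1, u≡6; β=0, v≡1 (mod 13); (6|13)=-1, (1|13)=+1; sign (−1)^0·-1^0·+1^1 = +1.
(a,b)_5: α=3, u≡1; β=-1, v≡4 (mod 5); (1|5)=+1, (4|5)=+1; sign (−1)^0·+1^-1·+1^3 = +1.
(a,b)_∞: sgn(-3802305)=−, sgn(-555)=−, so -1.
Ram(-3802305, -555) = {17, 31, 37, ∞}; no ℚ_17-point on the conic.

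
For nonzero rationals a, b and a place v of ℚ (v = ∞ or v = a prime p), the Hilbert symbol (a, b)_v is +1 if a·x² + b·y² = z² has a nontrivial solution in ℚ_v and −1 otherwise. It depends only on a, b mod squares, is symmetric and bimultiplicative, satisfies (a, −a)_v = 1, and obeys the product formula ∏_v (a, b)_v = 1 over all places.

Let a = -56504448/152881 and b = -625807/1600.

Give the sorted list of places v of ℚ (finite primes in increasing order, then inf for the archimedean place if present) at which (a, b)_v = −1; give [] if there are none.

(a, b) ≡ (-2002, -7) mod (ℚ^×)²; places V = {2, 3, 5, 7, 11, 13, 17, 23, ∞}.
(a,b)_5: α=0, u≡2; β=-2, v≡2 (mod 5); (2|5)=-1, (2|5)=-1; sign (−1)^0·-1^-2·-1^0 = +1.
(a,b)_17: α=-2, u≡8; β=0, v≡7 (mod 17); (8|17)=+1, (7|17)=-1; sign (−1)^0·+1^0·-1^-2 = +1.
(a,b)_2: α=7, β=-6; u≡7, v≡1 (mod 8); ε(u)ε(v)=1·0, αω(v)=7·0, βω(u)=-6·0; sum ≡ 0  ⇒  +1.
(a,b)_13: α=1, u≡2; β=2, v≡2 (mod 13); (2|13)=-1, (2|13)=-1; sign (−1)^0·-1^2·-1^1 = -1.
(a,b)_3: α=2, u≡2; β=0, v≡2 (mod 3); (2|3)=-1, (2|3)=-1; sign (−1)^0·-1^0·-1^2 = +1.
(a,b)_11: α=1, u≡4; β=0, v≡1 (mod 11); (4|11)=+1, (1|11)=+1; sign (−1)^0·+1^0·+1^1 = +1.
(a,b)_23: α=-2, u≡21; β=2, v≡1 (mod 23); (21|23)=-1, (1|23)=+1; sign (−1)^0·-1^2·+1^-2 = +1.
(a,b)_∞: sgn(-2002)=−, sgn(-7)=−, so -1.
(a,b)_7: α=3, u≡2; β=1, v≡6 (mod 7); (2|7)=+1, (6|7)=-1; sign (−1)^1·+1^1·-1^3 = +1.
|Ram(-2002, -7)| = 2, even; anisotropic at {13, ∞}.

[13, inf]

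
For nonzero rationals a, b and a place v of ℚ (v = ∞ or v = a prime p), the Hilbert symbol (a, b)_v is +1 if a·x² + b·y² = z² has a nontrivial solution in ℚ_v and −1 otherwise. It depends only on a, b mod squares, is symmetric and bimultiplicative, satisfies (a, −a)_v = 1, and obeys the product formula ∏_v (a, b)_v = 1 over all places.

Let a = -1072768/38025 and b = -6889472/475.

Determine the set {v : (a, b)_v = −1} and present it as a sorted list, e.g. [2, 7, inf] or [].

Mod squares: a ≡ -58, b ≡ -38. Check v ∈ {∞, 2, 3, 5, 13, 17, 19, 29}.
v=∞: -58 < 0 and -38 < 0  ⇒  (a,b)_∞ = -1.
v=5: a=5^-2·(≡2), b=5^-2·(≡2) mod 5; (2|5)=-1, (2|5)=-1; (−1)^{-2·-2·2}·(-1)^-2·(-1)^-2 = +1.
v=19: a=19^0·(≡8), b=19^-1·(≡7) mod 19; (8|19)=-1, (7|19)=+1; (−1)^{0·-1·9}·(-1)^-1·(+1)^0 = -1.
v=13: a=13^-2·(≡11), b=13^0·(≡3) mod 13; (11|13)=-1, (3|13)=+1; (−1)^{-2·0·6}·(-1)^0·(+1)^-2 = +1.
v=3: a=3^-2·(≡2), b=3^0·(≡1) mod 3; (2|3)=-1, (1|3)=+1; (−1)^{-2·0·1}·(-1)^0·(+1)^-2 = +1.
v=29: a=29^1·(≡2), b=29^2·(≡4) mod 29; (2|29)=-1, (4|29)=+1; (−1)^{1·2·14}·(-1)^2·(+1)^1 = +1.
v=2: v_2(a)=7, v_2(b)=13; units ≡ 3, 5 (mod 8); ε·ε+αω+βω = 1·0+7·1+13·1 ≡ 0  ⇒  (a,b)_2 = +1.
v=17: a=17^2·(≡10), b=17^0·(≡1) mod 17; (10|17)=-1, (1|17)=+1; (−1)^{2·0·8}·(-1)^0·(+1)^2 = +1.
(-58, -38 / ℚ) ramifies at {19, ∞}: a division algebra.

[19, inf]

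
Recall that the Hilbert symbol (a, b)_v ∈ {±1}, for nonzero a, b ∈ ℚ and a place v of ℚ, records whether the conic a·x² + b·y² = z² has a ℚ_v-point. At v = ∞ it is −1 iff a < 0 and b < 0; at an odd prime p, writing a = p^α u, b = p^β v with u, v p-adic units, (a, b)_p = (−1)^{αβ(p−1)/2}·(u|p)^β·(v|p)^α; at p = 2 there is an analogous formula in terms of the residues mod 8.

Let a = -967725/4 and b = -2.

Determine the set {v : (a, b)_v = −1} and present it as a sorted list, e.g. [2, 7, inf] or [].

Mod squares: a ≡ -4301, b ≡ -2. Check v ∈ {∞, 2, 3, 5, 11, 17, 23}.
v=∞: -4301 < 0 and -2 < 0  ⇒  (a,b)_∞ = -1.
v=5: a=5^2·(≡4), b=5^0·(≡3) mod 5; (4|5)=+1, (3|5)=-1; (−1)^{2·0·2}·(+1)^0·(-1)^2 = +1.
v=23: a=23^1·(≡21), b=23^0·(≡21) mod 23; (21|23)=-1, (21|23)=-1; (−1)^{1·0·11}·(-1)^0·(-1)^1 = -1.
v=11: a=11^1·(≡9), b=11^0·(≡9) mod 11; (9|11)=+1, (9|11)=+1; (−1)^{1·0·5}·(+1)^0·(+1)^1 = +1.
v=3: a=3^2·(≡1), b=3^0·(≡1) mod 3; (1|3)=+1, (1|3)=+1; (−1)^{2·0·1}·(+1)^0·(+1)^2 = +1.
v=17: a=17^1·(≡2), b=17^0·(≡15) mod 17; (2|17)=+1, (15|17)=+1; (−1)^{1·0·8}·(+1)^0·(+1)^1 = +1.
v=2: v_2(a)=-2, v_2(b)=1; units ≡ 3, 7 (mod 8); ε·ε+αω+βω = 1·1+-2·0+1·1 ≡ 0  ⇒  (a,b)_2 = +1.
|Ram(-4301, -2)| = 2, even; anisotropic at {23, ∞}.

[23, inf]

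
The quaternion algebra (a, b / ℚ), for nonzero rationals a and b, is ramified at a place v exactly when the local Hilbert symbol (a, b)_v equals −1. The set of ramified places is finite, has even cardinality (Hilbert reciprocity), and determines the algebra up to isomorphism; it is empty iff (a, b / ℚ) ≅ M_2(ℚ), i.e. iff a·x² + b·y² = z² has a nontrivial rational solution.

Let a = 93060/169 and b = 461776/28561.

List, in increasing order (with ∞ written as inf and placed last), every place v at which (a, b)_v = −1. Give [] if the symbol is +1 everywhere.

Mod squares: a ≡ 2585, b ≡ 589. Check v ∈ {∞, 2, 3, 5, 7, 11, 13, 19, 31, 47}.
v=3: a=3^2·(≡2), b=3^0·(≡1) mod 3; (2|3)=-1, (1|3)=+1; (−1)^{2·0·1}·(-1)^0·(+1)^2 = +1.
v=19: a=19^0·(≡1), b=19^1·(≡15) mod 19; (1|19)=+1, (15|19)=-1; (−1)^{0·1·9}·(+1)^1·(-1)^0 = +1.
v=∞: 2585 > 0 and 589 > 0  ⇒  (a,b)_∞ = +1.
v=2: v_2(a)=2, v_2(b)=4; units ≡ 1, 5 (mod 8); ε·ε+αω+βω = 0·0+2·1+4·0 ≡ 0  ⇒  (a,b)_2 = +1.
v=47: a=47^1·(≡17), b=47^0·(≡25) mod 47; (17|47)=+1, (25|47)=+1; (−1)^{1·0·23}·(+1)^0·(+1)^1 = +1.
v=5: a=5^1·(≡3), b=5^0·(≡1) mod 5; (3|5)=-1, (1|5)=+1; (−1)^{1·0·2}·(-1)^0·(+1)^1 = +1.
v=11: a=11^1·(≡3), b=11^0·(≡8) mod 11; (3|11)=+1, (8|11)=-1; (−1)^{1·0·5}·(+1)^0·(-1)^1 = -1.
v=13: a=13^-2·(≡6), b=13^-4·(≡3) mod 13; (6|13)=-1, (3|13)=+1; (−1)^{-2·-4·6}·(-1)^-4·(+1)^-2 = +1.
v=7: a=7^0·(≡2), b=7^2·(≡2) mod 7; (2|7)=+1, (2|7)=+1; (−1)^{0·2·3}·(+1)^2·(+1)^0 = +1.
v=31: a=31^0·(≡22), b=31^1·(≡14) mod 31; (22|31)=-1, (14|31)=+1; (−1)^{0·1·15}·(-1)^1·(+1)^0 = -1.
(2585, 589 / ℚ) ramifies at {11, 31}: a division algebra.

[11, 31]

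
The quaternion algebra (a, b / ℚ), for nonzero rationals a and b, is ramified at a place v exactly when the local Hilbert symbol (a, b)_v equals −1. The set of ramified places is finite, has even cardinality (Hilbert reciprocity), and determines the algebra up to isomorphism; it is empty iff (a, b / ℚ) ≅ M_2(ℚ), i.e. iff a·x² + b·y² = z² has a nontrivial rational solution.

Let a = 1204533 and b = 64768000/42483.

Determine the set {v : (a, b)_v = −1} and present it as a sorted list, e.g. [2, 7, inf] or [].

[2, 5]

Mod squares: a ≡ 253, b ≡ 7590. Check v ∈ {∞, 2, 3, 5, 7, 11, 17, 23}.
v=5: a=5^0·(≡3), b=5^3·(≡3) mod 5; (3|5)=-1, (3|5)=-1; (−1)^{0·3·2}·(-1)^3·(-1)^0 = -1.
v=23: a=23^3·(≡7), b=23^1·(≡9) mod 23; (7|23)=-1, (9|23)=+1; (−1)^{3·1·11}·(-1)^1·(+1)^3 = +1.
v=∞: 253 > 0 and 7590 > 0  ⇒  (a,b)_∞ = +1.
v=7: a=7^0·(≡1), b=7^-2·(≡4) mod 7; (1|7)=+1, (4|7)=+1; (−1)^{0·-2·3}·(+1)^-2·(+1)^0 = +1.
v=3: a=3^2·(≡1), b=3^-1·(≡1) mod 3; (1|3)=+1, (1|3)=+1; (−1)^{2·-1·1}·(+1)^-1·(+1)^2 = +1.
v=2: v_2(a)=0, v_2(b)=11; units ≡ 5, 3 (mod 8); ε·ε+αω+βω = 0·1+0·1+11·1 ≡ 1  ⇒  (a,b)_2 = -1.
v=11: a=11^1·(≡9), b=11^1·(≡8) mod 11; (9|11)=+1, (8|11)=-1; (−1)^{1·1·5}·(+1)^1·(-1)^1 = +1.
v=17: a=17^0·(≡15), b=17^-2·(≡16) mod 17; (15|17)=+1, (16|17)=+1; (−1)^{0·-2·8}·(+1)^-2·(+1)^0 = +1.
|Ram(253, 7590)| = 2, even; anisotropic at {2, 5}.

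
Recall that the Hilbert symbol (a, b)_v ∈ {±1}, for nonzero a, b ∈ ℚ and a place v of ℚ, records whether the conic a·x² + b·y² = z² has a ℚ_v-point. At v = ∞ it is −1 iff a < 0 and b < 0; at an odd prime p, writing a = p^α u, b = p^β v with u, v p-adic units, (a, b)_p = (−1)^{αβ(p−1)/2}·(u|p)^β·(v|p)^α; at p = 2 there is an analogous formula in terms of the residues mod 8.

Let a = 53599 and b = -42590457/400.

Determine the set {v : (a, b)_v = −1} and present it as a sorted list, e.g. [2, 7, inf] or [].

[2, 19]

(a, b) ≡ (53599, -96577) mod (ℚ^×)²; places V = {2, 3, 5, 7, 13, 17, 19, 23, 31, ∞}.
(a,b)_17: α=0, u≡15; β=1, v≡6 (mod 17); (15|17)=+1, (6|17)=-1; sign (−1)^0·+1^1·-1^0 = +1.
(a,b)_2: α=0, β=-4; u≡7, v≡7 (mod 8); ε(u)ε(v)=1·1, αω(v)=0·0, βω(u)=-4·0; sum ≡ 1  ⇒  -1.
(a,b)_3: α=0, u≡1; β=2, v≡2 (mod 3); (1|3)=+1, (2|3)=-1; sign (−1)^0·+1^2·-1^0 = +1.
(a,b)_23: α=0, u≡9; β=1, v≡7 (mod 23); (9|23)=+1, (7|23)=-1; sign (−1)^0·+1^1·-1^0 = +1.
(a,b)_∞: sgn(53599)=+, sgn(-96577)=−, so +1.
(a,b)_5: α=0, u≡4; β=-2, v≡3 (mod 5); (4|5)=+1, (3|5)=-1; sign (−1)^0·+1^-2·-1^0 = +1.
(a,b)_7: α=1, u≡6; β=2, v≡4 (mod 7); (6|7)=-1, (4|7)=+1; sign (−1)^0·-1^2·+1^1 = +1.
(a,b)_31: α=1, u≡24; β=0, v≡28 (mod 31); (24|31)=-1, (28|31)=+1; sign (−1)^0·-1^0·+1^1 = +1.
(a,b)_19: α=1, u≡9; β=1, v≡17 (mod 19); (9|19)=+1, (17|19)=+1; sign (−1)^1·+1^1·+1^1 = -1.
(a,b)_13: α=1, u≡2; β=1, v≡11 (mod 13); (2|13)=-1, (11|13)=-1; sign (−1)^0·-1^1·-1^1 = +1.
(53599, -96577 / ℚ) ramifies at {2, 19}: a division algebra.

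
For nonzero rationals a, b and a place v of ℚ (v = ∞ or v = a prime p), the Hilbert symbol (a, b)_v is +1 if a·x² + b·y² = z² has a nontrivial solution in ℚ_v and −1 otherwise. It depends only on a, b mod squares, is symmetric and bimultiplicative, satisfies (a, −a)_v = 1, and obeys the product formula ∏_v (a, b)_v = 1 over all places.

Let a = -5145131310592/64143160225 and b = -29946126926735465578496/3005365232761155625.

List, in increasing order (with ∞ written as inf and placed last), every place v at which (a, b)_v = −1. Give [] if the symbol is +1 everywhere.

(a, b) ≡ (-8398, -221) mod (ℚ^×)²; places V = {2, 5, 7, 13, 17, 19, 37, ∞}.
(a,b)_2: α=9, β=16; u≡1, v≡3 (mod 8); ε(u)ε(v)=0·1, αω(v)=9·1, βω(u)=16·0; sum ≡ 1  ⇒  -1.
(a,b)_17: α=3, u≡15; β=5, v≡15 (mod 17); (15|17)=+1, (15|17)=+1; sign (−1)^0·+1^5·+1^3 = +1.
(a,b)_7: α=2, u≡4; β=4, v≡3 (mod 7); (4|7)=+1, (3|7)=-1; sign (−1)^0·+1^4·-1^2 = +1.
(a,b)_13: α=3, u≡1; β=5, v≡3 (mod 13); (1|13)=+1, (3|13)=+1; sign (−1)^0·+1^5·+1^3 = +1.
(a,b)_5: α=-2, u≡2; β=-4, v≡1 (mod 5); (2|5)=-1, (1|5)=+1; sign (−1)^0·-1^-4·+1^-2 = +1.
(a,b)_19: α=1, u≡14; β=2, v≡7 (mod 19); (14|19)=-1, (7|19)=+1; sign (−1)^0·-1^2·+1^1 = +1.
(a,b)_37: α=-6, u≡3; β=-10, v≡30 (mod 37); (3|37)=+1, (30|37)=+1; sign (−1)^0·+1^-10·+1^-6 = +1.
(a,b)_∞: sgn(-8398)=−, sgn(-221)=−, so -1.
Ram(-8398, -221) = {2, ∞}; no ℚ_2-point on the conic.

[2, inf]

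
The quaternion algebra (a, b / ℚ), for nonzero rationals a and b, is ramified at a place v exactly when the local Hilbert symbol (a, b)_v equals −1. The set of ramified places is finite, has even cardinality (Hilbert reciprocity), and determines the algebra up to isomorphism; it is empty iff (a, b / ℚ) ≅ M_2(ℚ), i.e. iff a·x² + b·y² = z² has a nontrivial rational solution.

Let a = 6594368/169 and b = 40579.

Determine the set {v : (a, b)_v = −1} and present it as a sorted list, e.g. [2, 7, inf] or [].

(a, b) ≡ (103037, 40579) mod (ℚ^×)²; places V = {2, 7, 11, 13, 17, 19, 29, 31, ∞}.
(a,b)_7: α=0, u≡4; β=1, v≡1 (mod 7); (4|7)=+1, (1|7)=+1; sign (−1)^0·+1^1·+1^0 = +1.
(a,b)_∞: sgn(103037)=+, sgn(40579)=+, so +1.
(a,b)_17: α=1, u≡2; β=1, v≡7 (mod 17); (2|17)=+1, (7|17)=-1; sign (−1)^0·+1^1·-1^1 = -1.
(a,b)_2: α=6, β=0; u≡5, v≡3 (mod 8); ε(u)ε(v)=0·1, αω(v)=6·1, βω(u)=0·1; sum ≡ 0  ⇒  +1.
(a,b)_19: α=1, u≡10; β=0, v≡14 (mod 19); (10|19)=-1, (14|19)=-1; sign (−1)^0·-1^0·-1^1 = -1.
(a,b)_31: α=0, u≡30; β=1, v≡7 (mod 31); (30|31)=-1, (7|31)=+1; sign (−1)^0·-1^1·+1^0 = -1.
(a,b)_13: α=-2, u≡1; β=0, v≡6 (mod 13); (1|13)=+1, (6|13)=-1; sign (−1)^0·+1^0·-1^-2 = +1.
(a,b)_29: α=1, u≡11; β=0, v≡8 (mod 29); (11|29)=-1, (8|29)=-1; sign (−1)^0·-1^0·-1^1 = -1.
(a,b)_11: α=1, u≡8; β=1, v≡4 (mod 11); (8|11)=-1, (4|11)=+1; sign (−1)^1·-1^1·+1^1 = +1.
Ram(103037, 40579) = {17, 19, 29, 31}; no ℚ_17-point on the conic.

[17, 19, 29, 31]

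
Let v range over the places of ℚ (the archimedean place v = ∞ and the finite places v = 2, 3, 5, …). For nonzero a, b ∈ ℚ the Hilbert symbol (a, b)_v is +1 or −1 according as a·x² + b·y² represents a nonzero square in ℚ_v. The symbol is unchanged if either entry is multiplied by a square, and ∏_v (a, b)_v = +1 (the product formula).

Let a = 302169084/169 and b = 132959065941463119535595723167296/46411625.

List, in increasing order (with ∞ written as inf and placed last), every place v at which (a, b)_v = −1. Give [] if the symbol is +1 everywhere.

(a, b) ≡ (1541679, 24081265) mod (ℚ^×)²; places V = {2, 3, 5, 7, 13, 17, 19, 31, 37, 43, ∞}.
(a,b)_2: α=2, β=6; u≡7, v≡1 (mod 8); ε(u)ε(v)=1·0, αω(v)=2·0, βω(u)=6·0; sum ≡ 0  ⇒  +1.
(a,b)_13: α=-2, u≡9; β=-5, v≡12 (mod 13); (9|13)=+1, (12|13)=+1; sign (−1)^0·+1^-5·+1^-2 = +1.
(a,b)_5: α=0, u≡1; β=-3, v≡2 (mod 5); (1|5)=+1, (2|5)=-1; sign (−1)^0·+1^-3·-1^0 = +1.
(a,b)_43: α=1, u≡29; β=4, v≡12 (mod 43); (29|43)=-1, (12|43)=-1; sign (−1)^0·-1^4·-1^1 = -1.
(a,b)_∞: sgn(1541679)=+, sgn(24081265)=+, so +1.
(a,b)_3: α=1, u≡2; β=14, v≡1 (mod 3); (2|3)=-1, (1|3)=+1; sign (−1)^0·-1^14·+1^1 = +1.
(a,b)_19: α=1, u≡5; β=3, v≡13 (mod 19); (5|19)=+1, (13|19)=-1; sign (−1)^1·+1^3·-1^1 = +1.
(a,b)_31: α=0, u≡4; β=1, v≡29 (mod 31); (4|31)=+1, (29|31)=-1; sign (−1)^0·+1^1·-1^0 = +1.
(a,b)_7: α=2, u≡3; β=4, v≡6 (mod 7); (3|7)=-1, (6|7)=-1; sign (−1)^0·-1^4·-1^2 = +1.
(a,b)_17: α=1, u≡4; β=3, v≡14 (mod 17); (4|17)=+1, (14|17)=-1; sign (−1)^0·+1^3·-1^1 = -1.
(a,b)_37: α=1, u≡22; β=3, v≡32 (mod 37); (22|37)=-1, (32|37)=-1; sign (−1)^0·-1^3·-1^1 = +1.
|Ram(1541679, 24081265)| = 2, even; anisotropic at {17, 43}.

[17, 43]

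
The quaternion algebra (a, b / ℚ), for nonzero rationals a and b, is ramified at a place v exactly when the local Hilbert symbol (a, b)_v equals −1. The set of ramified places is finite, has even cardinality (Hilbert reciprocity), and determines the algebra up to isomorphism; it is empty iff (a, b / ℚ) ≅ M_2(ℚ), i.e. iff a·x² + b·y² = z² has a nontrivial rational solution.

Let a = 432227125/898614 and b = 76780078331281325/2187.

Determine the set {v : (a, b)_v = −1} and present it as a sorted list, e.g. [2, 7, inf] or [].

(a, b) ≡ (510, 231) mod (ℚ^×)²; places V = {2, 3, 5, 7, 11, 13, 17, 41, 43, ∞}.
(a,b)_41: α=2, u≡37; β=4, v≡3 (mod 41); (37|41)=+1, (3|41)=-1; sign (−1)^0·+1^4·-1^2 = +1.
(a,b)_3: α=-5, u≡2; β=-7, v≡2 (mod 3); (2|3)=-1, (2|3)=-1; sign (−1)^1·-1^-7·-1^-5 = -1.
(a,b)_∞: sgn(510)=+, sgn(231)=+, so +1.
(a,b)_5: α=3, u≡3; β=2, v≡4 (mod 5); (3|5)=-1, (4|5)=+1; sign (−1)^0·-1^2·+1^3 = +1.
(a,b)_13: α=0, u≡9; β=2, v≡9 (mod 13); (9|13)=+1, (9|13)=+1; sign (−1)^0·+1^2·+1^0 = +1.
(a,b)_2: α=-1, β=0; u≡7, v≡7 (mod 8); ε(u)ε(v)=1·1, αω(v)=-1·0, βω(u)=0·0; sum ≡ 1  ⇒  -1.
(a,b)_11: α=2, u≡9; β=1, v≡6 (mod 11); (9|11)=+1, (6|11)=-1; sign (−1)^0·+1^1·-1^2 = +1.
(a,b)_7: α=0, u≡5; β=1, v≡5 (mod 7); (5|7)=-1, (5|7)=-1; sign (−1)^0·-1^1·-1^0 = -1.
(a,b)_43: α=-2, u≡2; β=0, v≡4 (mod 43); (2|43)=-1, (4|43)=+1; sign (−1)^0·-1^0·+1^-2 = +1.
(a,b)_17: α=1, u≡4; β=4, v≡14 (mod 17); (4|17)=+1, (14|17)=-1; sign (−1)^0·+1^4·-1^1 = -1.
(510, 231 / ℚ) ramifies at {2, 3, 7, 17}: a division algebra.

[2, 3, 7, 17]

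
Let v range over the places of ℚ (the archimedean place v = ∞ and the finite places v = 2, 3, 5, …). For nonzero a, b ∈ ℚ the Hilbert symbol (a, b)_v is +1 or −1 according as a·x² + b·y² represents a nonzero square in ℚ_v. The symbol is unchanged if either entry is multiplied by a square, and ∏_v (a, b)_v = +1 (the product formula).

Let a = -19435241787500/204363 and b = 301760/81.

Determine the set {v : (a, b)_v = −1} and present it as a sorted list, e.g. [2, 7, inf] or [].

[2, 3, 5, 11, 19, 23]

Mod squares: a ≡ -899745, b ≡ 4715. Check v ∈ {∞, 2, 3, 5, 7, 11, 19, 23, 29, 41}.
v=5: a=5^5·(≡1), b=5^1·(≡2) mod 5; (1|5)=+1, (2|5)=-1; (−1)^{5·1·2}·(+1)^1·(-1)^5 = -1.
v=3: a=3^-5·(≡1), b=3^-4·(≡2) mod 3; (1|3)=+1, (2|3)=-1; (−1)^{-5·-4·1}·(+1)^-4·(-1)^-5 = -1.
v=2: v_2(a)=2, v_2(b)=6; units ≡ 7, 3 (mod 8); ε·ε+αω+βω = 1·1+2·1+6·0 ≡ 1  ⇒  (a,b)_2 = -1.
v=29: a=29^-2·(≡5), b=29^0·(≡12) mod 29; (5|29)=+1, (12|29)=-1; (−1)^{-2·0·14}·(+1)^0·(-1)^-2 = +1.
v=∞: -899745 < 0 and 4715 > 0  ⇒  (a,b)_∞ = +1.
v=41: a=41^1·(≡21), b=41^1·(≡20) mod 41; (21|41)=+1, (20|41)=+1; (−1)^{1·1·20}·(+1)^1·(+1)^1 = +1.
v=7: a=7^3·(≡3), b=7^0·(≡1) mod 7; (3|7)=-1, (1|7)=+1; (−1)^{3·0·3}·(-1)^0·(+1)^3 = +1.
v=11: a=11^1·(≡1), b=11^0·(≡2) mod 11; (1|11)=+1, (2|11)=-1; (−1)^{1·0·5}·(+1)^0·(-1)^1 = -1.
v=23: a=23^2·(≡7), b=23^1·(≡20) mod 23; (7|23)=-1, (20|23)=-1; (−1)^{2·1·11}·(-1)^1·(-1)^2 = -1.
v=19: a=19^1·(≡8), b=19^0·(≡8) mod 19; (8|19)=-1, (8|19)=-1; (−1)^{1·0·9}·(-1)^0·(-1)^1 = -1.
(-899745, 4715 / ℚ) ramifies at {2, 3, 5, 11, 19, 23}: a division algebra.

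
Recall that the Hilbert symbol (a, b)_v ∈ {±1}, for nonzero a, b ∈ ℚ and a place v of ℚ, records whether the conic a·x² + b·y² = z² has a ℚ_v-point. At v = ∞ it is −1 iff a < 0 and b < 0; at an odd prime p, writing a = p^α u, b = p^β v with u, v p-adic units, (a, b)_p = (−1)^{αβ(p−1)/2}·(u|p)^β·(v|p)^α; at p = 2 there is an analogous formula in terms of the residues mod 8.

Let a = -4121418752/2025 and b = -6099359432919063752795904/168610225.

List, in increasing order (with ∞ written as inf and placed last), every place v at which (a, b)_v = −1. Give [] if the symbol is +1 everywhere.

[17, 29, 37, inf]

(a, b) ≡ (-33263, -565471) mod (ℚ^×)²; places V = {2, 3, 5, 7, 11, 17, 29, 31, 37, 53, ∞}.
(a,b)_37: α=1, u≡16; β=3, v≡35 (mod 37); (16|37)=+1, (35|37)=-1; sign (−1)^0·+1^3·-1^1 = -1.
(a,b)_5: α=-2, u≡3; β=-2, v≡4 (mod 5); (3|5)=-1, (4|5)=+1; sign (−1)^0·-1^-2·+1^-2 = +1.
(a,b)_11: α=2, u≡1; β=4, v≡8 (mod 11); (1|11)=+1, (8|11)=-1; sign (−1)^0·+1^4·-1^2 = +1.
(a,b)_2: α=10, β=8; u≡1, v≡1 (mod 8); ε(u)ε(v)=0·0, αω(v)=10·0, βω(u)=8·0; sum ≡ 0  ⇒  +1.
(a,b)_29: α=1, u≡28; β=3, v≡27 (mod 29); (28|29)=+1, (27|29)=-1; sign (−1)^0·+1^3·-1^1 = -1.
(a,b)_∞: sgn(-33263)=−, sgn(-565471)=−, so -1.
(a,b)_7: α=0, u≡2; β=-4, v≡3 (mod 7); (2|7)=+1, (3|7)=-1; sign (−1)^0·+1^-4·-1^0 = +1.
(a,b)_31: α=1, u≡15; β=3, v≡7 (mod 31); (15|31)=-1, (7|31)=+1; sign (−1)^1·-1^3·+1^1 = +1.
(a,b)_17: α=0, u≡7; β=3, v≡14 (mod 17); (7|17)=-1, (14|17)=-1; sign (−1)^0·-1^3·-1^0 = -1.
(a,b)_3: α=-4, u≡1; β=2, v≡2 (mod 3); (1|3)=+1, (2|3)=-1; sign (−1)^0·+1^2·-1^-4 = +1.
(a,b)_53: α=0, u≡5; β=-2, v≡23 (mod 53); (5|53)=-1, (23|53)=-1; sign (−1)^0·-1^-2·-1^0 = +1.
Ram(-33263, -565471) = {17, 29, 37, ∞}; no ℚ_17-point on the conic.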